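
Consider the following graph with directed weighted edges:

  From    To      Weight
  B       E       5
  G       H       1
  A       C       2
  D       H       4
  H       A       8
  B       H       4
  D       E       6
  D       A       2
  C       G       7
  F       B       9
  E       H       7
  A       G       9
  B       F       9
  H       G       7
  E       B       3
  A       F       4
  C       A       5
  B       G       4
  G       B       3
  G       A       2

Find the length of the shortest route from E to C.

Compare a few routes:
E - H - G - A - C: 7+7+2+2 = 18
E - B - G - A - C: 3+4+2+2 = 11
E - B - H - A - C: 3+4+8+2 = 17
E - H - A - C: 7+8+2 = 17
The minimum is 11 via E - B - G - A - C.

11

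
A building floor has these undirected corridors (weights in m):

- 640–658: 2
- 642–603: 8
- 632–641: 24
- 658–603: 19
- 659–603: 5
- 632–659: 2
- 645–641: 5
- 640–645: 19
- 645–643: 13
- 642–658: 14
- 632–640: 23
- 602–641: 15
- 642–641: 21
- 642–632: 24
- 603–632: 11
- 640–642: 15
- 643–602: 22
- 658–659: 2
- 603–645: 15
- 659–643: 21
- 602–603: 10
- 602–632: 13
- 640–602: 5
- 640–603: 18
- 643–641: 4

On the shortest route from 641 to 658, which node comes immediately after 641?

Candidate routes:
641 → 645 → 640 → 658: 5+19+2 = 26
641 → 643 → 659 → 658: 4+21+2 = 27
641 → 602 → 640 → 658: 15+5+2 = 22
641 → 645 → 603 → 659 → 658: 5+15+5+2 = 27
The minimum is 22 m via 641 → 602 → 640 → 658.
So from 641 the first move is to 602.

602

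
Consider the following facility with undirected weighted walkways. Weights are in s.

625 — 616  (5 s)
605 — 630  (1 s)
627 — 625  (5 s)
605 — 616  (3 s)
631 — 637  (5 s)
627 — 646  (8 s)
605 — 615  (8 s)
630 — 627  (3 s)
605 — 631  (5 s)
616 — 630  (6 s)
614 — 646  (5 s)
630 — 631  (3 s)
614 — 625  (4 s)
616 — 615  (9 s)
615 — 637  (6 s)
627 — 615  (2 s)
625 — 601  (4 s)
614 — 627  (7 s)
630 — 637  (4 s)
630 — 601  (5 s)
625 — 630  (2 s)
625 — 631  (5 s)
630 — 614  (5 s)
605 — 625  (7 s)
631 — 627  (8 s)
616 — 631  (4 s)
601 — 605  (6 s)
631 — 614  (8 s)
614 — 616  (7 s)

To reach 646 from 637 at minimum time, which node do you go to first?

630

Enumerating some paths:
637 → 630 → 614 → 646: 4+5+5 = 14
637 → 630 → 625 → 614 → 646: 4+2+4+5 = 15
The minimum is 14 s via 637 → 630 → 614 → 646.
So from 637 the first move is to 630.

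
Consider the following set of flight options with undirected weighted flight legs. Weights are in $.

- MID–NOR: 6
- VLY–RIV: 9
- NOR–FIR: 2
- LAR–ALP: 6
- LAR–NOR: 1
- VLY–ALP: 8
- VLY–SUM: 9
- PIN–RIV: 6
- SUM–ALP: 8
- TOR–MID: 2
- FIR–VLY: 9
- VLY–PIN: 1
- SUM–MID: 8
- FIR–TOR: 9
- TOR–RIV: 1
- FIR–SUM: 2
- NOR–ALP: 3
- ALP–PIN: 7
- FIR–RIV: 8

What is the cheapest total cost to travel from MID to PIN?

Shortest distances from MID:
MID: 0
TOR: 2  (via MID)
RIV: 3  (via TOR)
NOR: 6  (via MID)
LAR: 7  (via NOR)
FIR: 8  (via NOR)
SUM: 8  (via MID)
ALP: 9  (via NOR)
PIN: 9  (via RIV)
Shortest route: MID → TOR → RIV → PIN = $9.

$9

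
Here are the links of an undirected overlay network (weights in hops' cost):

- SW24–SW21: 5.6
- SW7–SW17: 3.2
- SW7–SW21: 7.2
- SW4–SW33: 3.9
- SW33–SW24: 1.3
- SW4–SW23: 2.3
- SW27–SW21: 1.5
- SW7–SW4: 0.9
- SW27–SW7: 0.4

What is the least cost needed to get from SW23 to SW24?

7.5 hops' cost

Candidate routes:
SW23 → SW4 → SW7 → SW27 → SW21 → SW24: 2.3+0.9+0.4+1.5+5.6 = 10.7
SW23 → SW4 → SW7 → SW21 → SW24: 2.3+0.9+7.2+5.6 = 16
SW23 → SW4 → SW33 → SW24: 2.3+3.9+1.3 = 7.5
The minimum is 7.5 hops' cost via SW23 → SW4 → SW33 → SW24.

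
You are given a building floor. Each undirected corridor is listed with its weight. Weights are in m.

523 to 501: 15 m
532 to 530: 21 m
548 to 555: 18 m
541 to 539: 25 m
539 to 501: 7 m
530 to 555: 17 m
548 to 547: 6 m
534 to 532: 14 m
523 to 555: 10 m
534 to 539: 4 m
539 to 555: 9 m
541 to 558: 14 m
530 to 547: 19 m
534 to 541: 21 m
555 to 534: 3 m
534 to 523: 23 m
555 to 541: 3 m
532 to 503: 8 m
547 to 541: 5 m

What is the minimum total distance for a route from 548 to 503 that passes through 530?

Shortest 548→530: 548–547–530 = 25
Shortest 530→503: 530–532–503 = 29
Total via 530: 25 + 29 = 54 m.

54 m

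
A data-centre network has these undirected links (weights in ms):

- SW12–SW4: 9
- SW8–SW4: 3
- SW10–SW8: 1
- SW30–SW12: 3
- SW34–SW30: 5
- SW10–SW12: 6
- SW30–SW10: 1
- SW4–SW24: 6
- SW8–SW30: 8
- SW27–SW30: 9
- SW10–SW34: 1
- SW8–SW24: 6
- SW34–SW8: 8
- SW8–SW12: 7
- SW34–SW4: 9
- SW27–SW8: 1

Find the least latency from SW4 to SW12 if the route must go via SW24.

17 ms

Best SW4 to SW24: SW4–SW24 costing 6
Shortest SW24→SW12: SW24–SW8–SW10–SW30–SW12 = 11
Total via SW24: 6 + 11 = 17 ms.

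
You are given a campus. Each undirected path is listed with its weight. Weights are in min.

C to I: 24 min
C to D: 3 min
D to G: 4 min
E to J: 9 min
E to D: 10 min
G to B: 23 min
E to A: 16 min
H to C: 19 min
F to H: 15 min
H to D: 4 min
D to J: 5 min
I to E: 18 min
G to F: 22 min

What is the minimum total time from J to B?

Compare a few routes:
J → E → D → G → B: 9+10+4+23 = 46
J → D → G → B: 5+4+23 = 32
Cheapest is J → D → G → B at 32 min.

32 min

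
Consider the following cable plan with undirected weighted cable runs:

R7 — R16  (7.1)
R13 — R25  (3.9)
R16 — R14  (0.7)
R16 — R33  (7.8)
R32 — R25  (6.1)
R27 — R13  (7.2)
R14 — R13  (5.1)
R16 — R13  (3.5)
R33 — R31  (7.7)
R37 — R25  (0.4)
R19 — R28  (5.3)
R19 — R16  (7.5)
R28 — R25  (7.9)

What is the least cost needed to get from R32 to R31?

29

Candidate routes:
R32 - R25 - R28 - R19 - R16 - R33 - R31: 6.1+7.9+5.3+7.5+7.8+7.7 = 42.3
R32 - R25 - R13 - R14 - R16 - R33 - R31: 6.1+3.9+5.1+0.7+7.8+7.7 = 31.3
R32 - R25 - R13 - R16 - R33 - R31: 6.1+3.9+3.5+7.8+7.7 = 29
Cheapest is R32 - R25 - R13 - R16 - R33 - R31 at 29.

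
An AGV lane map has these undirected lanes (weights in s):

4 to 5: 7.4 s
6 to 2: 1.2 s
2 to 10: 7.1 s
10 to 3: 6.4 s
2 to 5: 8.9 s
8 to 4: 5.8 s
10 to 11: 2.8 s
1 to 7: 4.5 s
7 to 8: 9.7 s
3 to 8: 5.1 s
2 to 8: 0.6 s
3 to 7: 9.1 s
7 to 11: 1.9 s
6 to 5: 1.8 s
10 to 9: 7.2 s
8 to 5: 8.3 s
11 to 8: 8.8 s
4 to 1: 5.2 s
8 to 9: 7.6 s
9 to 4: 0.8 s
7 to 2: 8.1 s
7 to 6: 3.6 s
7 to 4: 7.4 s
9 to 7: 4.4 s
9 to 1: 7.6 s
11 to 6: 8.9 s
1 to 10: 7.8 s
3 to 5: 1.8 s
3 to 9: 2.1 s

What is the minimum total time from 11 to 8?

7.3 s

Running Dijkstra from 11:
11: 0
7: 1.9  (via 11)
10: 2.8  (via 11)
6: 5.5  (via 7)
9: 6.3  (via 7)
1: 6.4  (via 7)
2: 6.7  (via 6)
4: 7.1  (via 9)
5: 7.3  (via 6)
8: 7.3  (via 2)
Shortest route: 11–7–6–2–8 = 7.3 s.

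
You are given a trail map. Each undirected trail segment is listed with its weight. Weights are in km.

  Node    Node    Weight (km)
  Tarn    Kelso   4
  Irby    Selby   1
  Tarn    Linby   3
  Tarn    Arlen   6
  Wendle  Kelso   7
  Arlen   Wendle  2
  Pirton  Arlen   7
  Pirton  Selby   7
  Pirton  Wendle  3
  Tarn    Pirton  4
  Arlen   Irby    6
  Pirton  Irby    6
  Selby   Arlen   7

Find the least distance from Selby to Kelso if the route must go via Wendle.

Best Selby to Wendle: Selby → Arlen → Wendle costing 9
Shortest Wendle→Kelso: Wendle → Kelso = 7
Total via Wendle: 9 + 7 = 16 km.

16 km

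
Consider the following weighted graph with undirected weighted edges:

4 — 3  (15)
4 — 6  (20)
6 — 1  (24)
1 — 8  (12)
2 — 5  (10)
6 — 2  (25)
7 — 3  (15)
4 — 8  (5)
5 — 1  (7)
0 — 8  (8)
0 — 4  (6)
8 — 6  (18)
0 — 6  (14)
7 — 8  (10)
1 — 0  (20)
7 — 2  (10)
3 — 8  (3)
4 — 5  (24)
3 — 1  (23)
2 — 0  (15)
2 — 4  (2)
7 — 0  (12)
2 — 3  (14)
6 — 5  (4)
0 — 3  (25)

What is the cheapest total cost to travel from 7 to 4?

Candidate routes:
7–0–4: 12+6 = 18
7–3–8–4: 15+3+5 = 23
7–2–4: 10+2 = 12
7–8–4: 10+5 = 15
The minimum is 12 via 7–2–4.

12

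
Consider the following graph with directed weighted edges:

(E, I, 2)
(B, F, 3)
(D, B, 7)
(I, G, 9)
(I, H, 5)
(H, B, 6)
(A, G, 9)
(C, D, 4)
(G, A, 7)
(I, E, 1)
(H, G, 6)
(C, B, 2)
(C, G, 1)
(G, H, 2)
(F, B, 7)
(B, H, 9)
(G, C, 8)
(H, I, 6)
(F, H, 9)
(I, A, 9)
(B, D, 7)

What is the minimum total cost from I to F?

Shortest distances from I:
I: 0
E: 1  (via I)
H: 5  (via I)
A: 9  (via I)
G: 9  (via I)
B: 11  (via H)
F: 14  (via B)
Shortest route: I–H–B–F = 14.

14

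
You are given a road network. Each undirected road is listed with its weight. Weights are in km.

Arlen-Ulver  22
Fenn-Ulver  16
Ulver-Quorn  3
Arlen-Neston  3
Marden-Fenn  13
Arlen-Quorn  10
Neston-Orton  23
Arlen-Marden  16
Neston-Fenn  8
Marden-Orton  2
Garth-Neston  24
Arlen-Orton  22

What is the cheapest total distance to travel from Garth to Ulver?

Candidate routes:
Garth - Neston - Arlen - Quorn - Ulver: 24+3+10+3 = 40
Garth - Neston - Fenn - Ulver: 24+8+16 = 48
Cheapest is Garth - Neston - Arlen - Quorn - Ulver at 40 km.

40 km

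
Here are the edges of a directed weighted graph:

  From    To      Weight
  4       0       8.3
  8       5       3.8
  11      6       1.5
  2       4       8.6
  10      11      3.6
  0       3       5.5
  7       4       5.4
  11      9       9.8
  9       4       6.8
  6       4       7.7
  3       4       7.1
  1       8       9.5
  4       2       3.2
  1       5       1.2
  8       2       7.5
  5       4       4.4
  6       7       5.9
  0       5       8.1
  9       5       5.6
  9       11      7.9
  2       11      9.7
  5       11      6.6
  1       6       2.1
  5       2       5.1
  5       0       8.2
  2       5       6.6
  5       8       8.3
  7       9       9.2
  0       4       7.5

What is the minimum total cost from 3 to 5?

16.9

Candidate routes:
3–4–2–5: 7.1+3.2+6.6 = 16.9
3–4–0–5: 7.1+8.3+8.1 = 23.5
Cheapest is 3–4–2–5 at 16.9.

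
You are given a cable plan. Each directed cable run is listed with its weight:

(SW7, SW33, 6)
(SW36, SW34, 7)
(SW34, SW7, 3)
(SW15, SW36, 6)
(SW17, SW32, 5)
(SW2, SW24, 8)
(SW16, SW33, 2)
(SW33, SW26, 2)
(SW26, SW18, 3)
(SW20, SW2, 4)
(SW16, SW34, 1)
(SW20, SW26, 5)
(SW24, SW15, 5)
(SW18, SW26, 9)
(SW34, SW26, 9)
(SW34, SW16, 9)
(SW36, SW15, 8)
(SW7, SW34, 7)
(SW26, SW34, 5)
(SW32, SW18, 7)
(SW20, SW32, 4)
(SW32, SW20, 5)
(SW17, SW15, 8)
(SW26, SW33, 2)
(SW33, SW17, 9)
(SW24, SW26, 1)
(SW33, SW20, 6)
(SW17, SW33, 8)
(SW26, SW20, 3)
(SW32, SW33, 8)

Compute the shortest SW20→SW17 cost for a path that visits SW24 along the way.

24

Shortest SW20→SW24: SW20–SW2–SW24 = 12
Best SW24 to SW17: SW24–SW26–SW33–SW17 costing 12
Total via SW24: 12 + 12 = 24.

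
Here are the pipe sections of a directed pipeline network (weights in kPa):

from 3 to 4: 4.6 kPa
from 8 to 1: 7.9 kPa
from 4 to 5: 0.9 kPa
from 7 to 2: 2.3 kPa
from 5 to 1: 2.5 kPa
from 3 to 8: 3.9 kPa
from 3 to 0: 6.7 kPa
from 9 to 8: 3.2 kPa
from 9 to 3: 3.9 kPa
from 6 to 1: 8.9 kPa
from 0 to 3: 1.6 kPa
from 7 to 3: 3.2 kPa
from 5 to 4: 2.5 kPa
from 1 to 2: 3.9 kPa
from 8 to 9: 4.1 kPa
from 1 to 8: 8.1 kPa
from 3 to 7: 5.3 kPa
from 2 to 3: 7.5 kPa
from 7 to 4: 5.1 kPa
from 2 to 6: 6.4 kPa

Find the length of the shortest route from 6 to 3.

20.3 kPa

Candidate routes:
6 - 1 - 8 - 9 - 3: 8.9+8.1+4.1+3.9 = 25
6 - 1 - 2 - 3: 8.9+3.9+7.5 = 20.3
Cheapest is 6 - 1 - 2 - 3 at 20.3 kPa.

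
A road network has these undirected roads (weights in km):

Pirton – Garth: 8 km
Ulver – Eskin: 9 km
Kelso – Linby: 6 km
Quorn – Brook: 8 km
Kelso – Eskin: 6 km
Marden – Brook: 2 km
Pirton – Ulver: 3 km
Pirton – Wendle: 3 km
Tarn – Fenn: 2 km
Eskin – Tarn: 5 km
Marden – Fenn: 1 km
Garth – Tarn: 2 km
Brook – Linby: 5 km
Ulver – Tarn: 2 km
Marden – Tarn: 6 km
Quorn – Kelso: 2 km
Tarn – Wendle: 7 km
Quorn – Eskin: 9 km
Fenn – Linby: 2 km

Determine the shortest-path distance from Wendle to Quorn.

Enumerating some paths:
Wendle → Pirton → Ulver → Tarn → Fenn → Linby → Kelso → Quorn: 3+3+2+2+2+6+2 = 20
Wendle → Tarn → Fenn → Linby → Kelso → Quorn: 7+2+2+6+2 = 19
Wendle → Tarn → Fenn → Marden → Brook → Quorn: 7+2+1+2+8 = 20
Wendle → Tarn → Eskin → Kelso → Quorn: 7+5+6+2 = 20
The minimum is 19 km via Wendle → Tarn → Fenn → Linby → Kelso → Quorn.

19 km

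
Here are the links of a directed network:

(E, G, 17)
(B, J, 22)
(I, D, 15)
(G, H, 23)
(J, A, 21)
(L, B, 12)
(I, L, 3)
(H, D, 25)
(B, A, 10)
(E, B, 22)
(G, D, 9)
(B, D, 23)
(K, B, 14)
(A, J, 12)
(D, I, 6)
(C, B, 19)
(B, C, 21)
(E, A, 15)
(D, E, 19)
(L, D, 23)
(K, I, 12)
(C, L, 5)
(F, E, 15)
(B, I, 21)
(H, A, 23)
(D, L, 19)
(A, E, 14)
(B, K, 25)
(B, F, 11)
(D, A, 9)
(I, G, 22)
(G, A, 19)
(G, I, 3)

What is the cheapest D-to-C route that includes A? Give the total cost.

Shortest D→A: D → A = 9
Best A to C: A → E → B → C costing 57
Total via A: 9 + 57 = 66.

66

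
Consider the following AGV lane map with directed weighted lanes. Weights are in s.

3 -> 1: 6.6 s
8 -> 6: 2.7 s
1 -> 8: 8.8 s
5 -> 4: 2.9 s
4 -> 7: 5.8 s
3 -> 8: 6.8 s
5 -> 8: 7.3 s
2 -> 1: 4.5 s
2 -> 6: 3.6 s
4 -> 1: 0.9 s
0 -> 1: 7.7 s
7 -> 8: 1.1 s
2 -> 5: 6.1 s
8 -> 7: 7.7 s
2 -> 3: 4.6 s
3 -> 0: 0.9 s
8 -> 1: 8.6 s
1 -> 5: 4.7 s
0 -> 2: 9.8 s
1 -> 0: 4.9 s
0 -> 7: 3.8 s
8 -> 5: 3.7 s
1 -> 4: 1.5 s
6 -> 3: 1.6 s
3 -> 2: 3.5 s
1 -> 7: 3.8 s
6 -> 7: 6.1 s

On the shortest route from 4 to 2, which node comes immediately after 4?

1

Candidate routes:
4 - 1 - 7 - 8 - 6 - 3 - 2: 0.9+3.8+1.1+2.7+1.6+3.5 = 13.6
4 - 1 - 0 - 2: 0.9+4.9+9.8 = 15.6
4 - 1 - 8 - 6 - 3 - 2: 0.9+8.8+2.7+1.6+3.5 = 17.5
4 - 7 - 8 - 6 - 3 - 2: 5.8+1.1+2.7+1.6+3.5 = 14.7
The minimum is 13.6 s via 4 - 1 - 7 - 8 - 6 - 3 - 2.
So from 4 the first move is to 1.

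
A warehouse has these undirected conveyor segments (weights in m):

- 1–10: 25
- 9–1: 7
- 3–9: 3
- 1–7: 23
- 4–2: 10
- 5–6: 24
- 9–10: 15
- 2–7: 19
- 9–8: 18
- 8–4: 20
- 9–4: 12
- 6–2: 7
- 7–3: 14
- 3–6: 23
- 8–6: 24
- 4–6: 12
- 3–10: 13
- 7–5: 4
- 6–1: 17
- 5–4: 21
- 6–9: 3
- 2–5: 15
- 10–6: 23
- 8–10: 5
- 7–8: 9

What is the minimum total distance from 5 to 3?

18 m

Compare a few routes:
5 → 2 → 6 → 9 → 3: 15+7+3+3 = 28
5 → 7 → 3: 4+14 = 18
The minimum is 18 m via 5 → 7 → 3.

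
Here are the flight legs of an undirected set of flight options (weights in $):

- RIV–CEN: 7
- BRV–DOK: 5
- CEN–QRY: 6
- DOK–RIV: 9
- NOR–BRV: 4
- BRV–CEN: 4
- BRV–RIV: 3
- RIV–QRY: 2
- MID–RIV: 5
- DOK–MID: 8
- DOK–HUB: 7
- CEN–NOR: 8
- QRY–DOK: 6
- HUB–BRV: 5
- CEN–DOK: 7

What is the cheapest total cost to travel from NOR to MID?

$12

Running Dijkstra from NOR:
NOR: 0
BRV: 4  (via NOR)
RIV: 7  (via BRV)
CEN: 8  (via NOR)
QRY: 9  (via RIV)
HUB: 9  (via BRV)
DOK: 9  (via BRV)
MID: 12  (via RIV)
Shortest route: NOR–BRV–RIV–MID = $12.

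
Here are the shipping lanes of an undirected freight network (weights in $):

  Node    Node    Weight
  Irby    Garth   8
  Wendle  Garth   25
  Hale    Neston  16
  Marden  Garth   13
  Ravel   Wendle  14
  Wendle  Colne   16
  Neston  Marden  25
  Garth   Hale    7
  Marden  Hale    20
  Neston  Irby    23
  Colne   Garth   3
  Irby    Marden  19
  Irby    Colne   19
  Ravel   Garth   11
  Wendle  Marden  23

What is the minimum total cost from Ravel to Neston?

$34

Enumerating some paths:
Ravel–Garth–Marden–Neston: 11+13+25 = 49
Ravel–Wendle–Colne–Garth–Hale–Neston: 14+16+3+7+16 = 56
Ravel–Garth–Irby–Neston: 11+8+23 = 42
Ravel–Garth–Hale–Neston: 11+7+16 = 34
Cheapest is Ravel–Garth–Hale–Neston at $34.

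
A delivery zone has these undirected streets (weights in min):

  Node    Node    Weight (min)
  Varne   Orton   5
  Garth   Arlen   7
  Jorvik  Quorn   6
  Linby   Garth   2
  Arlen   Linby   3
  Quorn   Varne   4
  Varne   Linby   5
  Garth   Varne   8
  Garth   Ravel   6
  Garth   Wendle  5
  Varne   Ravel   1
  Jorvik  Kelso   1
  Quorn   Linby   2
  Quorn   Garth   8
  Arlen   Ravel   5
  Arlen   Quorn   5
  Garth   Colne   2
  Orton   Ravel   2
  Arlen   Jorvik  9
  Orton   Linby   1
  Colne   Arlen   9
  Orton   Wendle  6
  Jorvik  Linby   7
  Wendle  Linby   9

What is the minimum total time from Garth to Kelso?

10 min

Enumerating some paths:
Garth → Linby → Arlen → Jorvik → Kelso: 2+3+9+1 = 15
Garth → Linby → Quorn → Jorvik → Kelso: 2+2+6+1 = 11
Garth → Linby → Jorvik → Kelso: 2+7+1 = 10
Garth → Quorn → Jorvik → Kelso: 8+6+1 = 15
The minimum is 10 min via Garth → Linby → Jorvik → Kelso.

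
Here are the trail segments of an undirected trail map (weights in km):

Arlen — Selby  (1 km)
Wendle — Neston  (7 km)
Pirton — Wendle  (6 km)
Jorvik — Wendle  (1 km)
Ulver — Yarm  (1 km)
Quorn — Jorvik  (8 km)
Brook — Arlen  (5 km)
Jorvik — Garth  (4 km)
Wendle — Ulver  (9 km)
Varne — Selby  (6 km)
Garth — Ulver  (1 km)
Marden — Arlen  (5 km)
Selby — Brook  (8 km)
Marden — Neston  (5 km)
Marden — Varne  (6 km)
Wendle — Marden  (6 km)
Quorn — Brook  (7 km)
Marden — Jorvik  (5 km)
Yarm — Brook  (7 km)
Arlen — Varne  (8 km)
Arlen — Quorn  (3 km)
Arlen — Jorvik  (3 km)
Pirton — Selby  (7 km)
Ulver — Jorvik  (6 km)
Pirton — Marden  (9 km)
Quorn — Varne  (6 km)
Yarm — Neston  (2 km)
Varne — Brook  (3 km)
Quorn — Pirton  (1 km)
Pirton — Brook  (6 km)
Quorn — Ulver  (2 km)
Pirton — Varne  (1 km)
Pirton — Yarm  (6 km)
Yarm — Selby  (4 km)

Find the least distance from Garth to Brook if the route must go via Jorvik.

12 km

Best Garth to Jorvik: Garth → Jorvik costing 4
Shortest Jorvik→Brook: Jorvik → Arlen → Brook = 8
Total via Jorvik: 4 + 8 = 12 km.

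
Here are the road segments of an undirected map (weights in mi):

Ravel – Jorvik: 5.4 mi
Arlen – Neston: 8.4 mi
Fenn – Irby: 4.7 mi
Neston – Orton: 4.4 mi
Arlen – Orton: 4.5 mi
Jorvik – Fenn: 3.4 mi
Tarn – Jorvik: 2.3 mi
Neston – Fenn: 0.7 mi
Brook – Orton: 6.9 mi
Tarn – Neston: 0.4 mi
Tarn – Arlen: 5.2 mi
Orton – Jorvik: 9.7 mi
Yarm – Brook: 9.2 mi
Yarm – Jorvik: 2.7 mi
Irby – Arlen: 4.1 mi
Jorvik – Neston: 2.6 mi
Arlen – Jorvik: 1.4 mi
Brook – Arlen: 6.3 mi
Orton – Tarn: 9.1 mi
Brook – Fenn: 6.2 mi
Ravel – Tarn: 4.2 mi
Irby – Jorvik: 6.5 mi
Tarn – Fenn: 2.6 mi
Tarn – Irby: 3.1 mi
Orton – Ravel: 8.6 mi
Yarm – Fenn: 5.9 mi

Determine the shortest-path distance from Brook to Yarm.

9.2 mi

Candidate routes:
Brook–Arlen–Jorvik–Yarm: 6.3+1.4+2.7 = 10.4
Brook–Yarm: 9.2 = 9.2
The minimum is 9.2 mi via Brook–Yarm.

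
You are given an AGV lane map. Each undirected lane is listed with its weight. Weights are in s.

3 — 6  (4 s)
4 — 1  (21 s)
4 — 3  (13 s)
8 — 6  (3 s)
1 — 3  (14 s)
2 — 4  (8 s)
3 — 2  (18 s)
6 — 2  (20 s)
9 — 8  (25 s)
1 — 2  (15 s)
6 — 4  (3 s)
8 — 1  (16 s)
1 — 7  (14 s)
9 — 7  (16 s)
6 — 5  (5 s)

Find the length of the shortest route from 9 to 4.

31 s

Running Dijkstra from 9:
9: 0
7: 16  (via 9)
8: 25  (via 9)
6: 28  (via 8)
1: 30  (via 7)
4: 31  (via 6)
Shortest route: 9–8–6–4 = 31 s.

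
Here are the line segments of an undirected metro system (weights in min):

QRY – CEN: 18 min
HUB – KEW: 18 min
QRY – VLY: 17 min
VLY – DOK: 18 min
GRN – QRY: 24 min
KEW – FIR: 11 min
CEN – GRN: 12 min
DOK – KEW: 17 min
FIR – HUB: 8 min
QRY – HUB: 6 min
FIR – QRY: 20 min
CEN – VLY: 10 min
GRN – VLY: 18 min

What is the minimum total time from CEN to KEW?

42 min

Enumerating some paths:
CEN - QRY - HUB - FIR - KEW: 18+6+8+11 = 43
CEN - QRY - HUB - KEW: 18+6+18 = 42
CEN - VLY - DOK - KEW: 10+18+17 = 45
Cheapest is CEN - QRY - HUB - KEW at 42 min.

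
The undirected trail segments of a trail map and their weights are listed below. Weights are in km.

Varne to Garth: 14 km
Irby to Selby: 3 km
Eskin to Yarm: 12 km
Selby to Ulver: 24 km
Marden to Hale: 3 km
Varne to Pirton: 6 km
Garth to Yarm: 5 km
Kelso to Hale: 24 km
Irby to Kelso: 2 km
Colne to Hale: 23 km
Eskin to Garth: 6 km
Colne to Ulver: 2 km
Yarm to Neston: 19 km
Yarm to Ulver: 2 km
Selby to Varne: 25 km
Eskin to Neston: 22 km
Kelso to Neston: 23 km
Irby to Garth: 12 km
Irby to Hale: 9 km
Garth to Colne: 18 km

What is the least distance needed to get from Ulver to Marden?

28 km

Enumerating some paths:
Ulver → Colne → Hale → Marden: 2+23+3 = 28
Ulver → Selby → Irby → Hale → Marden: 24+3+9+3 = 39
Ulver → Yarm → Garth → Irby → Hale → Marden: 2+5+12+9+3 = 31
Cheapest is Ulver → Colne → Hale → Marden at 28 km.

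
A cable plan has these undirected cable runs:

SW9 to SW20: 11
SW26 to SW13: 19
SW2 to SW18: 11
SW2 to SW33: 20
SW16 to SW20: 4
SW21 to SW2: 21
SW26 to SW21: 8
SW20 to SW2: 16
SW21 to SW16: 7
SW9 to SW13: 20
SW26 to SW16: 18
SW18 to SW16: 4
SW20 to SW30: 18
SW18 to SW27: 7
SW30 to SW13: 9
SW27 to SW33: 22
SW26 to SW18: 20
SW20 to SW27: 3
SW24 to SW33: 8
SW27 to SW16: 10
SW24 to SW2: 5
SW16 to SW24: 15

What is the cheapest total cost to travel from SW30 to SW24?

Candidate routes:
SW30–SW20–SW2–SW24: 18+16+5 = 39
SW30–SW20–SW16–SW18–SW2–SW24: 18+4+4+11+5 = 42
SW30–SW20–SW27–SW18–SW2–SW24: 18+3+7+11+5 = 44
SW30–SW20–SW16–SW24: 18+4+15 = 37
Cheapest is SW30–SW20–SW16–SW24 at 37.

37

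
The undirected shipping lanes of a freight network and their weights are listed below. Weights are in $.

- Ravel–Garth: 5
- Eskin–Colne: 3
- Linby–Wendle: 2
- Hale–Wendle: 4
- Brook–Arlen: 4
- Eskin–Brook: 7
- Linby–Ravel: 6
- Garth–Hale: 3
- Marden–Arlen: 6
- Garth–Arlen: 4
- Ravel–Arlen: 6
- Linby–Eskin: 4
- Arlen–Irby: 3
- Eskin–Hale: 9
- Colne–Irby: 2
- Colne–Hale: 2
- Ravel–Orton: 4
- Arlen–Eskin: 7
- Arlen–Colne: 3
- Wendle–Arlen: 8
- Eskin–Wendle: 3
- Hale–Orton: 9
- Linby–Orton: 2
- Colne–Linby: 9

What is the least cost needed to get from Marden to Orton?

Enumerating some paths:
Marden - Arlen - Ravel - Orton: 6+6+4 = 16
Marden - Arlen - Wendle - Linby - Orton: 6+8+2+2 = 18
Cheapest is Marden - Arlen - Ravel - Orton at $16.

$16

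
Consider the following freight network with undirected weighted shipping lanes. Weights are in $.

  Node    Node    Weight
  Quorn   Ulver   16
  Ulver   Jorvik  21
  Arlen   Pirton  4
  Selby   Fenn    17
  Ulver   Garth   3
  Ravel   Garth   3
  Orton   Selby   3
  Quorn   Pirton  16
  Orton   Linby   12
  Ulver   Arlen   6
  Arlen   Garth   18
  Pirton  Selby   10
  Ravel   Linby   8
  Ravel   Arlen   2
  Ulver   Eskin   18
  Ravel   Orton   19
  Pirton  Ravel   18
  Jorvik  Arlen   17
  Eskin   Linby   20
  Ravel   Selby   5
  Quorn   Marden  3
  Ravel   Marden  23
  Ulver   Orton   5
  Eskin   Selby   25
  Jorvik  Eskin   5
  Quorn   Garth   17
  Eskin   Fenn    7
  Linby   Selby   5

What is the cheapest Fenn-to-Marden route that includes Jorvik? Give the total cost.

$52

Best Fenn to Jorvik: Fenn → Eskin → Jorvik costing 12
Best Jorvik to Marden: Jorvik → Ulver → Quorn → Marden costing 40
Total via Jorvik: 12 + 40 = $52.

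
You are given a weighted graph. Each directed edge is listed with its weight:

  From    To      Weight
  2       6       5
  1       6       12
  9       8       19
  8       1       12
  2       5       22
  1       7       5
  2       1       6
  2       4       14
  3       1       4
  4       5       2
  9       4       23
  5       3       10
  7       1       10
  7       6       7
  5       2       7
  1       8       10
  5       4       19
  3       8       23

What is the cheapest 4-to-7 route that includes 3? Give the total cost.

21

Shortest 4→3: 4 → 5 → 3 = 12
Shortest 3→7: 3 → 1 → 7 = 9
Total via 3: 12 + 9 = 21.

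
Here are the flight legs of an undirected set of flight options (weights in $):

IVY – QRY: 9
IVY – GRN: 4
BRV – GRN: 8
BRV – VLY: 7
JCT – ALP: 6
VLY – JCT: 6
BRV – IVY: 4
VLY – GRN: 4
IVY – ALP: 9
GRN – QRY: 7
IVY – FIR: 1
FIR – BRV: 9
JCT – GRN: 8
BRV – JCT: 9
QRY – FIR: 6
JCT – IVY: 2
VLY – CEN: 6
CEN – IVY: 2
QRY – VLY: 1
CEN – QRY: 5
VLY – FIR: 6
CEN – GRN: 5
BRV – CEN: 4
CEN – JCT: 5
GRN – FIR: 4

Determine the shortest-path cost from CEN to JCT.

$4

Candidate routes:
CEN–IVY–JCT: 2+2 = 4
CEN–JCT: 5 = 5
Cheapest is CEN–IVY–JCT at $4.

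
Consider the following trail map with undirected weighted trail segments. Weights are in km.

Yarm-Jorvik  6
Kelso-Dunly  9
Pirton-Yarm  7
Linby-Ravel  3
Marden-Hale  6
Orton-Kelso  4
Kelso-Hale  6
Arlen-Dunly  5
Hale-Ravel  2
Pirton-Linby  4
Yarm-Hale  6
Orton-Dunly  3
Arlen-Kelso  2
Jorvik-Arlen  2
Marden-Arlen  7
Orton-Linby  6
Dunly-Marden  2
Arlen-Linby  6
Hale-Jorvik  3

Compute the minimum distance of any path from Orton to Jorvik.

Running Dijkstra from Orton:
Orton: 0
Dunly: 3  (via Orton)
Kelso: 4  (via Orton)
Marden: 5  (via Dunly)
Arlen: 6  (via Kelso)
Linby: 6  (via Orton)
Jorvik: 8  (via Arlen)
Shortest route: Orton–Kelso–Arlen–Jorvik = 8 km.

8 km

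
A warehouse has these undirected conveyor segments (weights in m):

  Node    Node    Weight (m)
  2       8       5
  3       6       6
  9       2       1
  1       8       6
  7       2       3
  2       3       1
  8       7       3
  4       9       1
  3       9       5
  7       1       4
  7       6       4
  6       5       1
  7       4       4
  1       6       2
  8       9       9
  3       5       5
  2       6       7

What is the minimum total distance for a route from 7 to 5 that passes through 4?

Best 7 to 4: 7 → 4 costing 4
Shortest 4→5: 4 → 9 → 2 → 3 → 5 = 8
Total via 4: 4 + 8 = 12 m.

12 m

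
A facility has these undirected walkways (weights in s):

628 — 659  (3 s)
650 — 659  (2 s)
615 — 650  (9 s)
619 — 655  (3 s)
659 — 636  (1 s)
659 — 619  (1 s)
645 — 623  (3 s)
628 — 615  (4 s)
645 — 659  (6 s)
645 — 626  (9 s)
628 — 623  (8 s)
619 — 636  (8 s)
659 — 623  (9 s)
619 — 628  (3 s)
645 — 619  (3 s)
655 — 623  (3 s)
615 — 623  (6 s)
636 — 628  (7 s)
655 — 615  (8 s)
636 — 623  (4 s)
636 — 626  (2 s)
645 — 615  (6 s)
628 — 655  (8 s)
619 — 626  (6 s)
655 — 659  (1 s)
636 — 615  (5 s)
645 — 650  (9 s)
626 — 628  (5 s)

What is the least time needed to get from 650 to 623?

Settle nodes by increasing distance from 650:
650: 0
659: 2  (via 650)
636: 3  (via 659)
619: 3  (via 659)
655: 3  (via 659)
626: 5  (via 636)
628: 5  (via 659)
645: 6  (via 619)
623: 6  (via 655)
Shortest route: 650 → 659 → 655 → 623 = 6 s.

6 s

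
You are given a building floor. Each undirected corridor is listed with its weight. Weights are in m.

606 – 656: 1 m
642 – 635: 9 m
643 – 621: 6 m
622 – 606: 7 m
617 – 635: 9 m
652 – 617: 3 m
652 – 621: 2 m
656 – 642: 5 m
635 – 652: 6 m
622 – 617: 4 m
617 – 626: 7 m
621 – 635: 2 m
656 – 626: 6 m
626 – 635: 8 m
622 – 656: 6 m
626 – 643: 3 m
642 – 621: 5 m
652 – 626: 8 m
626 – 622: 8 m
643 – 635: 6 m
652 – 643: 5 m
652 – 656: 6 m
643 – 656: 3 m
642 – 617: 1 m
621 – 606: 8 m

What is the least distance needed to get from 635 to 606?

10 m

Settle nodes by increasing distance from 635:
635: 0
621: 2  (via 635)
652: 4  (via 621)
643: 6  (via 635)
642: 7  (via 621)
617: 7  (via 652)
626: 8  (via 635)
656: 9  (via 643)
606: 10  (via 621)
Shortest route: 635 → 621 → 606 = 10 m.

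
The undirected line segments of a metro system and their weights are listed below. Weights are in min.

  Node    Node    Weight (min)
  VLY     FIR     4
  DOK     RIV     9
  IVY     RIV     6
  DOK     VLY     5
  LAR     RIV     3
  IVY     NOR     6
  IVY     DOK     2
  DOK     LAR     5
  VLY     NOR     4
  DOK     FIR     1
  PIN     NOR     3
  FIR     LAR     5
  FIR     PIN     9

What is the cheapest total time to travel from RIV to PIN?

15 min

Candidate routes:
RIV → LAR → FIR → PIN: 3+5+9 = 17
RIV → IVY → NOR → PIN: 6+6+3 = 15
RIV → LAR → DOK → FIR → PIN: 3+5+1+9 = 18
Cheapest is RIV → IVY → NOR → PIN at 15 min.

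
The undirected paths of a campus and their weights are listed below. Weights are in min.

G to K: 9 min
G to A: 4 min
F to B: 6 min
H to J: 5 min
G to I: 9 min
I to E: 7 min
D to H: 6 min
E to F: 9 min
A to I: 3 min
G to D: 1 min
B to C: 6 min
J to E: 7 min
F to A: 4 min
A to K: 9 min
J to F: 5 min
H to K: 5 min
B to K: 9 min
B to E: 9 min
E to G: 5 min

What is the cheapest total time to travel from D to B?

15 min

Compare a few routes:
D–G–E–F–B: 1+5+9+6 = 21
D–G–E–B: 1+5+9 = 15
D–H–K–B: 6+5+9 = 20
D–G–K–B: 1+9+9 = 19
Cheapest is D–G–E–B at 15 min.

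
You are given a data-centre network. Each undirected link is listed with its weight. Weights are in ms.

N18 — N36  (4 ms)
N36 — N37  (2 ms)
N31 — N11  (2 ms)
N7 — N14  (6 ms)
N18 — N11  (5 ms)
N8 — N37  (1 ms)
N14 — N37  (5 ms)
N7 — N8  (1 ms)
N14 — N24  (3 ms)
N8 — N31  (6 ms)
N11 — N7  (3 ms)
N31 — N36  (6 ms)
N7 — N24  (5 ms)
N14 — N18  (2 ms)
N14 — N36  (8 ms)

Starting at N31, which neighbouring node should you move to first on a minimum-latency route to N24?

N11

Compare a few routes:
N31 → N11 → N7 → N24: 2+3+5 = 10
N31 → N11 → N18 → N14 → N24: 2+5+2+3 = 12
N31 → N8 → N7 → N24: 6+1+5 = 12
Cheapest is N31 → N11 → N7 → N24 at 10 ms.
So from N31 the first move is to N11.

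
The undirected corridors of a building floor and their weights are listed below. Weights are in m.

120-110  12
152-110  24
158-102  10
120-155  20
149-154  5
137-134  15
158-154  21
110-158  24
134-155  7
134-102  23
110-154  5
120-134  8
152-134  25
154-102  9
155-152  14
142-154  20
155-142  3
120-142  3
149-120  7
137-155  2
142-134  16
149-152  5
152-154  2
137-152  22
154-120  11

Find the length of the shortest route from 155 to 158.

Settle nodes by increasing distance from 155:
155: 0
137: 2  (via 155)
142: 3  (via 155)
120: 6  (via 142)
134: 7  (via 155)
149: 13  (via 120)
152: 14  (via 155)
154: 16  (via 152)
110: 18  (via 120)
102: 25  (via 154)
158: 35  (via 102)
Shortest route: 155–152–154–102–158 = 35 m.

35 m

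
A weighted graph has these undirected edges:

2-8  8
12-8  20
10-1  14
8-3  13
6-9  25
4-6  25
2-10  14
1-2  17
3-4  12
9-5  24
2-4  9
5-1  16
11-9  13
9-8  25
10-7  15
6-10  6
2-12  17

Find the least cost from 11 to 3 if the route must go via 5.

Shortest 11→5: 11 → 9 → 5 = 37
Shortest 5→3: 5 → 1 → 2 → 8 → 3 = 54
Total via 5: 37 + 54 = 91.

91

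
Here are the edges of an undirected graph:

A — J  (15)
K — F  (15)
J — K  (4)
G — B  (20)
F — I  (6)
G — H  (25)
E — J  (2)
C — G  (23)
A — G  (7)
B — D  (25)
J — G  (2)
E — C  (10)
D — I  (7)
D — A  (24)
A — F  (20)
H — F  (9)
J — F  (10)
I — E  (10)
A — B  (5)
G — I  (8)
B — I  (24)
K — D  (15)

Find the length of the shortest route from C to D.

Enumerating some paths:
C → E → I → D: 10+10+7 = 27
C → E → J → G → I → D: 10+2+2+8+7 = 29
C → E → J → K → D: 10+2+4+15 = 31
The minimum is 27 via C → E → I → D.

27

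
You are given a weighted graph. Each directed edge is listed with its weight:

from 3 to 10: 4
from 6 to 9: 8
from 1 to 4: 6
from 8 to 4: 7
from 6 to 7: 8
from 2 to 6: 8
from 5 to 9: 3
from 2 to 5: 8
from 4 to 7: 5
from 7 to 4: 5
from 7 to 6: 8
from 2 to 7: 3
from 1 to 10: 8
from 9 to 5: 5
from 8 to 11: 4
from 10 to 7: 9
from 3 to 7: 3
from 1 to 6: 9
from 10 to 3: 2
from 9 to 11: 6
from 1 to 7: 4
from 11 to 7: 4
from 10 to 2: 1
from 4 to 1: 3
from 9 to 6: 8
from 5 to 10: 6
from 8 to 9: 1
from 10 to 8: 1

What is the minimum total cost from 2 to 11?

17

Running Dijkstra from 2:
2: 0
7: 3  (via 2)
4: 8  (via 7)
5: 8  (via 2)
6: 8  (via 2)
1: 11  (via 4)
9: 11  (via 5)
10: 14  (via 5)
8: 15  (via 10)
3: 16  (via 10)
11: 17  (via 9)
Shortest route: 2 → 5 → 9 → 11 = 17.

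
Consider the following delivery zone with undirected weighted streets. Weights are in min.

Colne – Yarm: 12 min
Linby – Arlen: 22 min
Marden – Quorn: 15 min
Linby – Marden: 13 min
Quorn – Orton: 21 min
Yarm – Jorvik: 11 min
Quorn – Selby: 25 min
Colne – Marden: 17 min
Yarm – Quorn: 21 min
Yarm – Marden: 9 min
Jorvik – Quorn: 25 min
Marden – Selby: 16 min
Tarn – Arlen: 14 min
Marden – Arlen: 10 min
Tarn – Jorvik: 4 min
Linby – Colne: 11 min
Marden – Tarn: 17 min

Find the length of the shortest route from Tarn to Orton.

Candidate routes:
Tarn–Jorvik–Yarm–Quorn–Orton: 4+11+21+21 = 57
Tarn–Jorvik–Quorn–Orton: 4+25+21 = 50
Tarn–Marden–Quorn–Orton: 17+15+21 = 53
Cheapest is Tarn–Jorvik–Quorn–Orton at 50 min.

50 min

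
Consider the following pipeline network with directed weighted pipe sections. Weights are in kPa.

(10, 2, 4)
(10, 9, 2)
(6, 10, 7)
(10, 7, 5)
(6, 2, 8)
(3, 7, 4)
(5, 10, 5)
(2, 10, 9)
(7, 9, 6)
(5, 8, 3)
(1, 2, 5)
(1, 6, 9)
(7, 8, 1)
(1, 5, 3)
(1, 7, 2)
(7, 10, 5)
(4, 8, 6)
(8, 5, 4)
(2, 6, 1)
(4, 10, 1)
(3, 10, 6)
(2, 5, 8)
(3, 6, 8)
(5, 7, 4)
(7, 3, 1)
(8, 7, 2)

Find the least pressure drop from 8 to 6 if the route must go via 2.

12 kPa

Best 8 to 2: 8–7–10–2 costing 11
Shortest 2→6: 2–6 = 1
Total via 2: 11 + 1 = 12 kPa.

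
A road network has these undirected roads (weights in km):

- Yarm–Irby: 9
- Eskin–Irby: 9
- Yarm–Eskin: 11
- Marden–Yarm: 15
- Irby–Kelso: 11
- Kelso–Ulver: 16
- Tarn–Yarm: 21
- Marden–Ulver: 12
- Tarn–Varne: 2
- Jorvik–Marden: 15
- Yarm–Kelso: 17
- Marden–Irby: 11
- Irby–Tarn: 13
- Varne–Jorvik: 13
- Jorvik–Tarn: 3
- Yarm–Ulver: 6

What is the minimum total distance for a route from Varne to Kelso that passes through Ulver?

45 km

Best Varne to Ulver: Varne → Tarn → Yarm → Ulver costing 29
Shortest Ulver→Kelso: Ulver → Kelso = 16
Total via Ulver: 29 + 16 = 45 km.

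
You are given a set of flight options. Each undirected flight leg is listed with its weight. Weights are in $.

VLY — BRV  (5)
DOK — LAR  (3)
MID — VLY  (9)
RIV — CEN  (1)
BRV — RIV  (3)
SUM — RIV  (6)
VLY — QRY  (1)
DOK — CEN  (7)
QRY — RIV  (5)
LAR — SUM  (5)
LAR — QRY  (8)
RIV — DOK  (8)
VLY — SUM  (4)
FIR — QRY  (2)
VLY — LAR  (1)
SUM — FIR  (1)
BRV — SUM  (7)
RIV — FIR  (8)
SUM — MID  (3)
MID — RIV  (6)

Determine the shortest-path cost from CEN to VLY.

$7

Enumerating some paths:
CEN - RIV - SUM - FIR - QRY - VLY: 1+6+1+2+1 = 11
CEN - RIV - SUM - VLY: 1+6+4 = 11
CEN - RIV - BRV - VLY: 1+3+5 = 9
CEN - RIV - QRY - VLY: 1+5+1 = 7
Cheapest is CEN - RIV - QRY - VLY at $7.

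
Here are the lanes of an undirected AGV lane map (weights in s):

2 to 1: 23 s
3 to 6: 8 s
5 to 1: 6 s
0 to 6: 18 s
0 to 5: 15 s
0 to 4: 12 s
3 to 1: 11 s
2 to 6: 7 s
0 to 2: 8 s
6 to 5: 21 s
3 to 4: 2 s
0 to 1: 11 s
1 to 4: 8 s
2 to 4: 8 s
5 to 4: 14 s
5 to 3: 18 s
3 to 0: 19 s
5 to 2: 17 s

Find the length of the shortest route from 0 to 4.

Enumerating some paths:
0 - 4: 12 = 12
0 - 1 - 4: 11+8 = 19
0 - 2 - 4: 8+8 = 16
Cheapest is 0 - 4 at 12 s.

12 s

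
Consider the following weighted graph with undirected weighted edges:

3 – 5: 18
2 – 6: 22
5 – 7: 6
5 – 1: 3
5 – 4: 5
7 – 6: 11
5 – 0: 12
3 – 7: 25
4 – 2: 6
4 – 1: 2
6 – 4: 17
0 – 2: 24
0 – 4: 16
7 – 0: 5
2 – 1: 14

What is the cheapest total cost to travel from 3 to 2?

Running Dijkstra from 3:
3: 0
5: 18  (via 3)
1: 21  (via 5)
4: 23  (via 5)
7: 24  (via 5)
0: 29  (via 7)
2: 29  (via 4)
Shortest route: 3 → 5 → 4 → 2 = 29.

29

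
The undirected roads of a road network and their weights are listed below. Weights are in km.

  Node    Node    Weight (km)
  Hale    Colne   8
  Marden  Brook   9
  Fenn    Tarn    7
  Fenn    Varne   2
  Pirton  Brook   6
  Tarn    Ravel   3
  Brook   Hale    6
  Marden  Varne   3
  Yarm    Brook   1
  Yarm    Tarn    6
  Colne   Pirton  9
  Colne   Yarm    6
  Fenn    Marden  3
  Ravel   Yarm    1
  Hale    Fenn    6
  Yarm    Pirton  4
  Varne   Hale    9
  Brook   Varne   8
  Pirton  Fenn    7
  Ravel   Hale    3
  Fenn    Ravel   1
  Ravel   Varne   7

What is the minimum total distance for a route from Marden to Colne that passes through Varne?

Shortest Marden→Varne: Marden → Varne = 3
Shortest Varne→Colne: Varne → Fenn → Ravel → Yarm → Colne = 10
Total via Varne: 3 + 10 = 13 km.

13 km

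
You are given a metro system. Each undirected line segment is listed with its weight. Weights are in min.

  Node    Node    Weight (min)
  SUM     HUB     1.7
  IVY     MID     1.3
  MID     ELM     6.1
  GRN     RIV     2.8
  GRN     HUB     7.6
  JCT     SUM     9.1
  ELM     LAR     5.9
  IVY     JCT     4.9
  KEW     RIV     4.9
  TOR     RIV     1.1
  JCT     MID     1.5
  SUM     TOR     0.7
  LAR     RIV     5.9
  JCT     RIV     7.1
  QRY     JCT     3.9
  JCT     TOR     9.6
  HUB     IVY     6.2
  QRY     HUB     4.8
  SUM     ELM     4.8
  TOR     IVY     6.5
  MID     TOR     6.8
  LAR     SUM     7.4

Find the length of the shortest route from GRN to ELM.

9.4 min

Settle nodes by increasing distance from GRN:
GRN: 0
RIV: 2.8  (via GRN)
TOR: 3.9  (via RIV)
SUM: 4.6  (via TOR)
HUB: 6.3  (via SUM)
KEW: 7.7  (via RIV)
LAR: 8.7  (via RIV)
ELM: 9.4  (via SUM)
Shortest route: GRN–RIV–TOR–SUM–ELM = 9.4 min.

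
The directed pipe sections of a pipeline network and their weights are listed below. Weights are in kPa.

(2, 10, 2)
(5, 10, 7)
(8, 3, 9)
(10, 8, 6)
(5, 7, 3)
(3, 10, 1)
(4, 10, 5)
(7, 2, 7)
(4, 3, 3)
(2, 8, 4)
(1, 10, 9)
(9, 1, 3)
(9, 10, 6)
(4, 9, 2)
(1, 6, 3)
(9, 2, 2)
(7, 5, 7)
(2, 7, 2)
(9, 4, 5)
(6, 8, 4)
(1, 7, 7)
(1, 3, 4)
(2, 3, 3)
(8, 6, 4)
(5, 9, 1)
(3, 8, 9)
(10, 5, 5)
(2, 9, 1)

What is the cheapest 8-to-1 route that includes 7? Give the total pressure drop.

29 kPa

Shortest 8→7: 8 → 3 → 10 → 5 → 7 = 18
Best 7 to 1: 7 → 2 → 9 → 1 costing 11
Total via 7: 18 + 11 = 29 kPa.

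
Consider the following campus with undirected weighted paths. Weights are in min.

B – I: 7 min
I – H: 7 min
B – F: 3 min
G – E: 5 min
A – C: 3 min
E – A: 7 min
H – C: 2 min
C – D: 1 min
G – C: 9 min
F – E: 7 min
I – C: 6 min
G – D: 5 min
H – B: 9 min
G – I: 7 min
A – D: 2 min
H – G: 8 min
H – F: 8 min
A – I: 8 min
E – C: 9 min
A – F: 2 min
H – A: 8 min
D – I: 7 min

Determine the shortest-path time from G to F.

9 min

Shortest distances from G:
G: 0
D: 5  (via G)
E: 5  (via G)
C: 6  (via D)
A: 7  (via D)
I: 7  (via G)
H: 8  (via G)
F: 9  (via A)
Shortest route: G → D → A → F = 9 min.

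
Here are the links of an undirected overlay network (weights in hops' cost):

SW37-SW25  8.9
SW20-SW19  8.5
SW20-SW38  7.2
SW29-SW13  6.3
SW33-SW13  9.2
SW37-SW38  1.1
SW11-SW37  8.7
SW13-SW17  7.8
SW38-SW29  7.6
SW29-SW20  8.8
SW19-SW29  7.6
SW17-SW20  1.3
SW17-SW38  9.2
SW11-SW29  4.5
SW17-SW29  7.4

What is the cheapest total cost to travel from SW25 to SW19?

25.2 hops' cost

Settle nodes by increasing distance from SW25:
SW25: 0
SW37: 8.9  (via SW25)
SW38: 10  (via SW37)
SW20: 17.2  (via SW38)
SW11: 17.6  (via SW37)
SW29: 17.6  (via SW38)
SW17: 18.5  (via SW20)
SW13: 23.9  (via SW29)
SW19: 25.2  (via SW29)
Shortest route: SW25–SW37–SW38–SW29–SW19 = 25.2 hops' cost.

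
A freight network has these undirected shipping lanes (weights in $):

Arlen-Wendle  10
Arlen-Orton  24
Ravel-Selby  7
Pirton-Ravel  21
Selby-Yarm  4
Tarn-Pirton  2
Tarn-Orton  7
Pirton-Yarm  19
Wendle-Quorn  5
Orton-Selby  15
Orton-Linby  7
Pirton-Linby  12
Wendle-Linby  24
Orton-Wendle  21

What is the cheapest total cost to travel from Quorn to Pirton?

$35

Settle nodes by increasing distance from Quorn:
Quorn: 0
Wendle: 5  (via Quorn)
Arlen: 15  (via Wendle)
Orton: 26  (via Wendle)
Linby: 29  (via Wendle)
Tarn: 33  (via Orton)
Pirton: 35  (via Tarn)
Shortest route: Quorn–Wendle–Orton–Tarn–Pirton = $35.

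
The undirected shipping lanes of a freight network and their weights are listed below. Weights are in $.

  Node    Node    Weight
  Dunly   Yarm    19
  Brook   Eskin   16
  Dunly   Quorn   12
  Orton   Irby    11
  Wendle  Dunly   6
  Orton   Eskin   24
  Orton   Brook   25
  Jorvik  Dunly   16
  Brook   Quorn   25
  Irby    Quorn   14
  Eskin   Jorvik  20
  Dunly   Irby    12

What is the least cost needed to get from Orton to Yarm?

$42

Compare a few routes:
Orton → Irby → Dunly → Yarm: 11+12+19 = 42
Orton → Eskin → Jorvik → Dunly → Yarm: 24+20+16+19 = 79
Orton → Irby → Quorn → Dunly → Yarm: 11+14+12+19 = 56
Orton → Brook → Quorn → Dunly → Yarm: 25+25+12+19 = 81
Cheapest is Orton → Irby → Dunly → Yarm at $42.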